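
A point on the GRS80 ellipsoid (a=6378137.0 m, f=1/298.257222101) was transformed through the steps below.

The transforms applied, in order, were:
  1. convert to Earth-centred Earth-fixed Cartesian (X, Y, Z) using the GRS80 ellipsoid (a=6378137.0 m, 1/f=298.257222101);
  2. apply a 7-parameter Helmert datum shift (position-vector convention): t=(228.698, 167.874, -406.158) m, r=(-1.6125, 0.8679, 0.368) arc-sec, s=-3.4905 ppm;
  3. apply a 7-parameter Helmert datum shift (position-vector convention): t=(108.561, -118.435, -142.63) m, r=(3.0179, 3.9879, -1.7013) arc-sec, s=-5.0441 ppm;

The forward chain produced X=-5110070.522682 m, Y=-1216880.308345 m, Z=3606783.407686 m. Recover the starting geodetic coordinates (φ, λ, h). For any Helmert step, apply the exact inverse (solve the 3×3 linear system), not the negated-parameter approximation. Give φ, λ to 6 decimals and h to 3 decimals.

φ=34.655106°, λ=-166.605846°, h=1392.857 m

start: X=-5110070.5227, Y=-1216880.3083, Z=3606783.4077 m
→ Helmert⁻¹: X=-5110264.5588, Y=-1216757.3883, Z=3606863.2328
→ Helmert⁻¹: X=-5110528.4444, Y=-1216948.5923, Z=3607250.9648
→ geod (Bowring, a=6378137.000): φ=34.65510600°, λ=-166.60584600°, h=1392.8570 m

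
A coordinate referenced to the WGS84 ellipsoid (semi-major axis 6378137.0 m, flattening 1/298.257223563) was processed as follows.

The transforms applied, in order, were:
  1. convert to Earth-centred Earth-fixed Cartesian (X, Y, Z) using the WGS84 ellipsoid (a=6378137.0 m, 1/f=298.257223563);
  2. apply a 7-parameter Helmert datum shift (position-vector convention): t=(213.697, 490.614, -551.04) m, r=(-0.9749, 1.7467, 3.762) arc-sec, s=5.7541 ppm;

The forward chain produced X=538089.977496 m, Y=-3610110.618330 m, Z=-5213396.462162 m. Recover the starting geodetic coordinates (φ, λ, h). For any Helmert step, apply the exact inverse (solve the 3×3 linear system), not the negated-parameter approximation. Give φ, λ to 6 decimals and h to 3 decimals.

φ=-55.178068°, λ=-81.527184°, h=121.085 m

start: X=538089.9775, Y=-3610110.6183, Z=-5213396.4622 m
→ Helmert⁻¹: X=537851.4770, Y=-3610565.6282, Z=-5212827.9376
→ geod (Bowring, a=6378137.000): φ=-55.17806800°, λ=-81.52718400°, h=121.0850 m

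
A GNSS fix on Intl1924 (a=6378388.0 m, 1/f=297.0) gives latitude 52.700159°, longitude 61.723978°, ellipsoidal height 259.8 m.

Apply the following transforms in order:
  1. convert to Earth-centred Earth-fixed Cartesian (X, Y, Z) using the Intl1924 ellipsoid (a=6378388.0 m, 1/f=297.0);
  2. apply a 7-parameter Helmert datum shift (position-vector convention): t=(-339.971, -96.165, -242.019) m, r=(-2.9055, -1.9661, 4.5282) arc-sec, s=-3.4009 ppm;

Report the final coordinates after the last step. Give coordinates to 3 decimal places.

X=1834540.868 m, Y=3411406.665 m, Z=5050410.110 m

start: φ=52.700159°, λ=61.723978°, h=259.800 m
→ ECEF (a=6378388.000, f=1/297.0): X=1835010.1139, Y=3411403.0020, Z=5050699.8686
→ Helmert 7p (PV): X=1834540.8681, Y=3411406.6648, Z=5050410.1100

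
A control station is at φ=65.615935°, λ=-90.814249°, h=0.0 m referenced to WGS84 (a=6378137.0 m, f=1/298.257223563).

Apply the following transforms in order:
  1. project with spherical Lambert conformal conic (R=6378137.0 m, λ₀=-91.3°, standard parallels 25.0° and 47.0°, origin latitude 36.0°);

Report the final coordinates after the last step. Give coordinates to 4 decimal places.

E=25852.3781 m, N=3407997.2174 m

start: φ=65.615935°, λ=-90.814249°, h=0.000 m
→ lcc (R=6378137.0, λ₀=-91.3°): E=25852.3781, N=3407997.2174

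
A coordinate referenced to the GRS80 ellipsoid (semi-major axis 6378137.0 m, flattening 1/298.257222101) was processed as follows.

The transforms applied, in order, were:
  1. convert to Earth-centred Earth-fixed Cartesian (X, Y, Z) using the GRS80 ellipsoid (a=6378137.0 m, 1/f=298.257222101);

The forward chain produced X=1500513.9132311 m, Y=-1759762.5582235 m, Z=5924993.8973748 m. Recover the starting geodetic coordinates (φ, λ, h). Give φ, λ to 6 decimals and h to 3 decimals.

φ=68.808347°, λ=-49.546444°, h=767.615 m

start: X=1500513.9132, Y=-1759762.5582, Z=5924993.8974 m
→ geod (Bowring, a=6378137.000): φ=68.80834700°, λ=-49.54644400°, h=767.6150 m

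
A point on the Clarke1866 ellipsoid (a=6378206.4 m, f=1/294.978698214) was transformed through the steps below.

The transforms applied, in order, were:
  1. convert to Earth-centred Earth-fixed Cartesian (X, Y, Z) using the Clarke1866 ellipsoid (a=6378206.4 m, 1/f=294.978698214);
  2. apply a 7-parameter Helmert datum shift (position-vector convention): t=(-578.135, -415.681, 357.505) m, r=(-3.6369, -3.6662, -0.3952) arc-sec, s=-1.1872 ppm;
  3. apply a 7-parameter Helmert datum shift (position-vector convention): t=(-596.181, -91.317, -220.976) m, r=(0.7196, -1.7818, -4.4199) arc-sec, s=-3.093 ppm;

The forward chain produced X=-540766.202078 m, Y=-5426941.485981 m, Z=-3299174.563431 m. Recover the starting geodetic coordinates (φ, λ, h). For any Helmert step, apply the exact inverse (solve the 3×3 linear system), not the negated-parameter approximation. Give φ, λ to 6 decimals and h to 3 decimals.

start: X=-540766.2021, Y=-5426941.4860, Z=-3299174.5634 m
→ Helmert⁻¹: X=-540083.9005, Y=-5426890.0364, Z=-3298940.1928
→ Helmert⁻¹: X=-539554.6532, Y=-5426423.6561, Z=-3299387.7042
→ geod (Bowring, a=6378206.400): φ=-31.34816000°, λ=-95.67831200°, h=1238.9610 m

φ=-31.348160°, λ=-95.678312°, h=1238.961 m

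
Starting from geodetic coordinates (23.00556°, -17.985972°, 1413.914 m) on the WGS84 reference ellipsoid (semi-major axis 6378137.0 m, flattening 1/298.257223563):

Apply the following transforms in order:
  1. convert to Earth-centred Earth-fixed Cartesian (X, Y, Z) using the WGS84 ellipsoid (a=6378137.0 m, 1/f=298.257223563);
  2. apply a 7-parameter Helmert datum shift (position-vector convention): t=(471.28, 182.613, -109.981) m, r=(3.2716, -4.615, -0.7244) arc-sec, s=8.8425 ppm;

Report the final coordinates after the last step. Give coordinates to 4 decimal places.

start: φ=23.005560°, λ=-17.985972°, h=1413.914 m
→ ECEF (a=6378137.000, f=1/298.257223563): X=5588062.5307, Y=-1814159.1085, Z=2477838.6937
→ Helmert 7p (PV): X=5588521.4117, Y=-1814051.4644, Z=2477846.8774

X=5588521.4117 m, Y=-1814051.4644 m, Z=2477846.8774 m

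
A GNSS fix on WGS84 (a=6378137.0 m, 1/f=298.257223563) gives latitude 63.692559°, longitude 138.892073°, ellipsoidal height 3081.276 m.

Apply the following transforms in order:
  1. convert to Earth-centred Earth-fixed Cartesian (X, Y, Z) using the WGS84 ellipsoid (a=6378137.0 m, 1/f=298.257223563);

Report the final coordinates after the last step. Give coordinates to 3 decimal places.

start: φ=63.692559°, λ=138.892073°, h=3081.276 m
→ ECEF (a=6378137.000, f=1/298.257223563): X=-2136629.9714, Y=1864421.7513, Z=5697370.6658

X=-2136629.971 m, Y=1864421.751 m, Z=5697370.666 m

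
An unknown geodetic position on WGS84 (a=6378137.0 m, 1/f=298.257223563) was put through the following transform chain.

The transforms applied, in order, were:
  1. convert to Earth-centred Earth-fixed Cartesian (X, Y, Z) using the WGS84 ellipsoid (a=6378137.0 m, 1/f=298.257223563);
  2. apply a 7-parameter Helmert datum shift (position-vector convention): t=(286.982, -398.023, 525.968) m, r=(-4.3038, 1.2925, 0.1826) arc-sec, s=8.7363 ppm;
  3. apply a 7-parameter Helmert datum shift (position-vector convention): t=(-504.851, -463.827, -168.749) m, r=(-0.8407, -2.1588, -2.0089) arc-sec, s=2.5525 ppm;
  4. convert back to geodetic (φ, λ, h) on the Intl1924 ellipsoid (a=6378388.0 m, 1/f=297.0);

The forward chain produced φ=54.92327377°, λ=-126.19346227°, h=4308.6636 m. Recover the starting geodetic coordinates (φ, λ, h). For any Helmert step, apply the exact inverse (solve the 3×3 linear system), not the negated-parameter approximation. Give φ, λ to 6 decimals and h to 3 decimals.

start: φ=54.923274°, λ=-126.193462°, h=4308.664 m
→ ECEF (a=6378388.000, f=1/297.0): X=-2170871.1577, Y=-2966829.5456, Z=5200111.7888
→ Helmert⁻¹: X=-2170277.4489, Y=-2966400.4797, Z=5200277.8880
→ Helmert⁻¹: X=-2170580.6762, Y=-2966083.1159, Z=5199631.0040
→ geod (Bowring, a=6378137.000): φ=54.92570700°, λ=-126.19667900°, h=3660.3280 m

φ=54.925707°, λ=-126.196679°, h=3660.328 m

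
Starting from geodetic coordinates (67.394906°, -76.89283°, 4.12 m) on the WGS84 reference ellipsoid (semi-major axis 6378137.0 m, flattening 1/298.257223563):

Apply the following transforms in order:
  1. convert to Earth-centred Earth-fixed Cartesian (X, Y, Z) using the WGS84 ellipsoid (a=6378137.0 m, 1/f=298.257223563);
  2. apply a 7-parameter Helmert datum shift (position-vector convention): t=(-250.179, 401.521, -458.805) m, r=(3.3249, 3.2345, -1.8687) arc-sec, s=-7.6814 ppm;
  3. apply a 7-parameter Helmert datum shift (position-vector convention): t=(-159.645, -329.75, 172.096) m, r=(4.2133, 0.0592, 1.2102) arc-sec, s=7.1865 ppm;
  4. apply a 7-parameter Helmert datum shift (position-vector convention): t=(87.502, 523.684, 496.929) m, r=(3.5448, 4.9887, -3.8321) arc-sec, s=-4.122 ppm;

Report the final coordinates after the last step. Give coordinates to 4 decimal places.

start: φ=67.394906°, λ=-76.892830°, h=4.120 m
→ ECEF (a=6378137.000, f=1/298.257223563): X=557552.9491, Y=-2394583.5782, Z=5865485.7739
→ Helmert 7p (PV): X=557368.7709, Y=-2394263.2631, Z=5864934.5713
→ Helmert 7p (PV): X=557228.8625, Y=-2394726.7511, Z=5865099.7485
→ Helmert 7p (PV): X=557411.4294, Y=-2394304.3438, Z=5865517.8697

X=557411.4294 m, Y=-2394304.3438 m, Z=5865517.8697 m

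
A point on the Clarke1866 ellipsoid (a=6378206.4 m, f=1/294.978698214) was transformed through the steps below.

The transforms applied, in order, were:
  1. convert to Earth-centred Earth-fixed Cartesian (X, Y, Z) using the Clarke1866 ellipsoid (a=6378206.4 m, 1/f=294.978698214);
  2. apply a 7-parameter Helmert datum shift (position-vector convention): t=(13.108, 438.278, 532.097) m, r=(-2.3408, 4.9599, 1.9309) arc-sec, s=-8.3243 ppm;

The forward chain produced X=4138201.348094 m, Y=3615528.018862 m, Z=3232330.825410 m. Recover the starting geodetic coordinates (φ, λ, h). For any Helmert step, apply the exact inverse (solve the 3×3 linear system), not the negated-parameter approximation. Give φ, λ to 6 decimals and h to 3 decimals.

φ=30.633631°, λ=41.139924°, h=2219.522 m

start: X=4138201.3481, Y=3615528.0189, Z=3232330.8254 m
→ Helmert⁻¹: X=4138178.8126, Y=3615044.4176, Z=3231966.1643
→ geod (Bowring, a=6378206.400): φ=30.63363100°, λ=41.13992400°, h=2219.5220 m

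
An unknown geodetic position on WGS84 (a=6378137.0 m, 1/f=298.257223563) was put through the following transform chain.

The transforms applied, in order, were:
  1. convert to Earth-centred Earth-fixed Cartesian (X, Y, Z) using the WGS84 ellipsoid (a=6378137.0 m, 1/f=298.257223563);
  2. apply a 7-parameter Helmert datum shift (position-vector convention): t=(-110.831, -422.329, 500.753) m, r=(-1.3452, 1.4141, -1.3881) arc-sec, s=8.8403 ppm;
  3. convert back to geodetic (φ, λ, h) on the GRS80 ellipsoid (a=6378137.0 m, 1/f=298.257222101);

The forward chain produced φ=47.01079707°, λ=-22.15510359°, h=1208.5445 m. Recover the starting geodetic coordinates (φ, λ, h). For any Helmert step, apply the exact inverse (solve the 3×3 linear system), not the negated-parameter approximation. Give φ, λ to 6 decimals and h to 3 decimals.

start: φ=47.010797°, λ=-22.155104°, h=1208.545 m
→ ECEF (a=6378137.000, f=1/298.257222101): X=4035893.9205, Y=-1643329.8141, Z=4643467.3514
→ Helmert⁻¹: X=4035948.2977, Y=-1642896.0806, Z=4642942.5085
→ geod (Bowring, a=6378137.000): φ=47.00832300°, λ=-22.14955200°, h=747.4610 m

φ=47.008323°, λ=-22.149552°, h=747.461 m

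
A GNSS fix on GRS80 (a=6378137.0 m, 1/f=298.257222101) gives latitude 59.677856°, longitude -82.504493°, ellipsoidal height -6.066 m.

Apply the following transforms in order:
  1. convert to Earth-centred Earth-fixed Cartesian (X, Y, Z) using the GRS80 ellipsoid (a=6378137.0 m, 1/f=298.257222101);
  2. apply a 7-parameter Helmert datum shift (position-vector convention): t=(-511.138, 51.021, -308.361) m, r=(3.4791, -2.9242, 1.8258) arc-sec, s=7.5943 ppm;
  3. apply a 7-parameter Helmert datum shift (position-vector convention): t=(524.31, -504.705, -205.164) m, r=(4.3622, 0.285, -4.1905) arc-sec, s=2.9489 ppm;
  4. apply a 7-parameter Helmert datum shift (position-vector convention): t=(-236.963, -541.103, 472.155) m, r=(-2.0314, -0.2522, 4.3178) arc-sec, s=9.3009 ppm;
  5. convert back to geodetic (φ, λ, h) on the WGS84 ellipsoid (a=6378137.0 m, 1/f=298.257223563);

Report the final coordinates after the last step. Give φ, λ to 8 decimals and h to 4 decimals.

start: φ=59.677856°, λ=-82.504493°, h=-6.066 m
→ ECEF (a=6378137.000, f=1/298.257222101): X=421104.8641, Y=-3200548.4038, Z=5482439.6574
→ Helmert 7p (PV): X=420547.5300, Y=-3200610.4351, Z=5482124.9171
→ Helmert 7p (PV): X=421015.6308, Y=-3201249.0615, Z=5481867.6498
→ Helmert 7p (PV): X=420842.8941, Y=-3201757.1370, Z=5482422.8337
→ geod (Bowring, a=6378137.000): φ=59.66875967°, λ=-82.51189887°, h=567.2810 m

φ=59.66875967°, λ=-82.51189887°, h=567.2810 m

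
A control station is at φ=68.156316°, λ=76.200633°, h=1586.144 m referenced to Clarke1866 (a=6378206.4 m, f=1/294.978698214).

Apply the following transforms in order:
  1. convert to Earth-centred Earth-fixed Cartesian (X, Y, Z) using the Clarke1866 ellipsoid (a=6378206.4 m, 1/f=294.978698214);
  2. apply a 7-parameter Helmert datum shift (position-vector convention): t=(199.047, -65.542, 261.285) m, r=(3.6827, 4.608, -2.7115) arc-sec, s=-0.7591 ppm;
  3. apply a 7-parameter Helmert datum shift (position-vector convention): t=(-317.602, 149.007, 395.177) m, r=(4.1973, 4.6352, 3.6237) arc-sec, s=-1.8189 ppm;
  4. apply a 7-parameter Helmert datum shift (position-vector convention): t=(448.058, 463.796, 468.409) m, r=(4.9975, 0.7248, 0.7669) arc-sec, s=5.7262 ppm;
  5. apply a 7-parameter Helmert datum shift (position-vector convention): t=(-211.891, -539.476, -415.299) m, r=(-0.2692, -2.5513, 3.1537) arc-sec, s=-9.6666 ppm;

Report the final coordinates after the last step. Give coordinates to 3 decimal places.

X=568126.586 m, Y=2311646.106 m, Z=5899679.434 m

start: φ=68.156316°, λ=76.200633°, h=1586.144 m
→ ECEF (a=6378206.400, f=1/294.978698214): X=567854.7492, Y=2312000.6749, Z=5898887.4234
→ Helmert 7p (PV): X=568215.5403, Y=2311820.5930, Z=5899172.8235
→ Helmert 7p (PV): X=567988.8568, Y=2311855.3350, Z=5899591.5449
→ Helmert 7p (PV): X=568452.3025, Y=2312191.5415, Z=5900147.7535
→ Helmert 7p (PV): X=568126.5859, Y=2311646.1061, Z=5899679.4336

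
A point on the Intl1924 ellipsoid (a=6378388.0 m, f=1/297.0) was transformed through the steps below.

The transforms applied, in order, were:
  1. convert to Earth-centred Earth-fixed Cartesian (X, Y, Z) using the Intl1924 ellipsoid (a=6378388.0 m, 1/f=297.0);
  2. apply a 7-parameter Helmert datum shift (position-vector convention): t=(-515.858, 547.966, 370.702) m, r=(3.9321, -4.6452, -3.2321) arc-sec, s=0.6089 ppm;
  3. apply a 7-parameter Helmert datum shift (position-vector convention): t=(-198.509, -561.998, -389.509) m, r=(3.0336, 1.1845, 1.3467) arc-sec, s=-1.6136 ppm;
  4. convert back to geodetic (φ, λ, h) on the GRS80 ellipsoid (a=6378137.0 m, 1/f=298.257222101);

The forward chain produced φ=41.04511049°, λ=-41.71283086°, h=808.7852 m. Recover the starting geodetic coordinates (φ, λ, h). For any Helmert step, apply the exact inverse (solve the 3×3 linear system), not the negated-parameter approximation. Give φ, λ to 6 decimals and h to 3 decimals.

start: φ=41.045110°, λ=-41.712831°, h=808.785 m
→ ECEF (a=6378137.000, f=1/298.257222101): X=3596519.8586, Y=-3205827.3535, Z=4166733.8785
→ Helmert⁻¹: X=3596679.3138, Y=-3205232.7219, Z=4167197.9063
→ Helmert⁻¹: X=3597337.0516, Y=-3205642.9336, Z=4166804.7634
→ geod (Bowring, a=6378388.000): φ=41.04352500°, λ=-41.70472800°, h=1011.2210 m

φ=41.043525°, λ=-41.704728°, h=1011.221 m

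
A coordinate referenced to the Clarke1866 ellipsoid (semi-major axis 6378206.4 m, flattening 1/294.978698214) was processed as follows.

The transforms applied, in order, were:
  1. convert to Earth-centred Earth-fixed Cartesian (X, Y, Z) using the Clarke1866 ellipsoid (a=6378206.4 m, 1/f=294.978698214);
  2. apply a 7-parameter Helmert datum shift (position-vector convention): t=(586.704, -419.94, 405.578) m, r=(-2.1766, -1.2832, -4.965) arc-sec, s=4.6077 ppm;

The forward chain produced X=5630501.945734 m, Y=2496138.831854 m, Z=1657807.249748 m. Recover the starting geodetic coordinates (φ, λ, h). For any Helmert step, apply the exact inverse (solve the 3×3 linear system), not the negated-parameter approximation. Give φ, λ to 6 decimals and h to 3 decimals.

start: X=5630501.9457, Y=2496138.8319, Z=1657807.2497 m
→ Helmert⁻¹: X=5629839.5145, Y=2496665.2949, Z=1657385.3570
→ geod (Bowring, a=6378206.400): φ=15.16033000°, λ=23.91585300°, h=984.2680 m

φ=15.160330°, λ=23.915853°, h=984.268 m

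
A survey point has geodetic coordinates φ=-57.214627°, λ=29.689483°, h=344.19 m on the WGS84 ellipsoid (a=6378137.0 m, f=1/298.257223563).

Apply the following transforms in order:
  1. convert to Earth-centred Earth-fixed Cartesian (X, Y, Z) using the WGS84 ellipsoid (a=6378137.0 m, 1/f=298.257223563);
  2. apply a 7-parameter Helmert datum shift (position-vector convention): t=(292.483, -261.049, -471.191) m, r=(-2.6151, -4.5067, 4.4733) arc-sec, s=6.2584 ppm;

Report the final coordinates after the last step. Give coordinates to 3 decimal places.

X=3008000.392 m, Y=1714525.855 m, Z=-5339630.072 m

start: φ=-57.214627°, λ=29.689483°, h=344.190 m
→ ECEF (a=6378137.000, f=1/298.257223563): X=3007609.6181, Y=1714778.6379, Z=-5339169.4398
→ Helmert 7p (PV): X=3008000.3918, Y=1714525.8553, Z=-5339630.0723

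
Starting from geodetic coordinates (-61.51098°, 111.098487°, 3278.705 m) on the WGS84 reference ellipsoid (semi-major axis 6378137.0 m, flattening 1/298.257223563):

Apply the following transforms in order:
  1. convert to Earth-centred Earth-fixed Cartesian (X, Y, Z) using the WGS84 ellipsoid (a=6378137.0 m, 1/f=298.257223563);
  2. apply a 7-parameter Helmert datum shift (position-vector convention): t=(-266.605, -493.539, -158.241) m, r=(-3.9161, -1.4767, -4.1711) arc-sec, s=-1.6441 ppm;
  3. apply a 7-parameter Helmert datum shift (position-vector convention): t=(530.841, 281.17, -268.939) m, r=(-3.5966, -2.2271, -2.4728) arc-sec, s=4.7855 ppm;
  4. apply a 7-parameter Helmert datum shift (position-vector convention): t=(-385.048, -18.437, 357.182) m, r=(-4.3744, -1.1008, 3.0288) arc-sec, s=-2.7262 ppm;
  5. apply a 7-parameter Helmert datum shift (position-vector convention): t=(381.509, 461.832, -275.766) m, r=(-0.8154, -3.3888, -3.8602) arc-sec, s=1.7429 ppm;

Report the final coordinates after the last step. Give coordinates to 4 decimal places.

start: φ=-61.510980°, λ=111.098487°, h=3278.705 m
→ ECEF (a=6378137.000, f=1/298.257223563): X=-1098552.4844, Y=2847189.1639, Z=-5585607.0149
→ Helmert 7p (PV): X=-1098719.7187, Y=2846607.1118, Z=-5585817.9935
→ Helmert 7p (PV): X=-1098099.6970, Y=2846817.6770, Z=-5586175.1626
→ Helmert 7p (PV): X=-1098493.7417, Y=2846656.8850, Z=-5585868.9862
→ Helmert 7p (PV): X=-1097969.1001, Y=2847122.1546, Z=-5586183.7888

X=-1097969.1001 m, Y=2847122.1546 m, Z=-5586183.7888 m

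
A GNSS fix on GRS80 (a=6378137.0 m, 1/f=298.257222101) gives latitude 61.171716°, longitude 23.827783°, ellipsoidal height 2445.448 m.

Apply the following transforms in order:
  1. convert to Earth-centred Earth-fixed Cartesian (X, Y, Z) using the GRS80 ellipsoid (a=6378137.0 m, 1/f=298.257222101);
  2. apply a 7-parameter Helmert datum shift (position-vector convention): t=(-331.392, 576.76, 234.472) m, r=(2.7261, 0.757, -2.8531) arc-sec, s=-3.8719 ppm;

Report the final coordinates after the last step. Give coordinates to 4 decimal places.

start: φ=61.171716°, λ=23.827783°, h=2445.448 m
→ ECEF (a=6378137.000, f=1/298.257222101): X=2821644.1602, Y=1246128.0939, Z=5566736.4405
→ Helmert 7p (PV): X=2821339.5098, Y=1246587.4270, Z=5566955.4725

X=2821339.5098 m, Y=1246587.4270 m, Z=5566955.4725 m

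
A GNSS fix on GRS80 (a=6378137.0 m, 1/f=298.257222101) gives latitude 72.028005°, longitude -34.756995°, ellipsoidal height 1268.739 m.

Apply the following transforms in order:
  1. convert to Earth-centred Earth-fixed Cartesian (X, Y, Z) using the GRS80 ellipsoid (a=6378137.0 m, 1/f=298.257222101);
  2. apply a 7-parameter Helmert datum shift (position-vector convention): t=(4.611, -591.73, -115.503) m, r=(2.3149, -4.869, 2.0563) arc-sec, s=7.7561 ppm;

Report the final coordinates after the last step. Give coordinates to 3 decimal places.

start: φ=72.028005°, λ=-34.756995°, h=1268.739 m
→ ECEF (a=6378137.000, f=1/298.257222101): X=1622094.6600, Y=-1125580.4704, Z=6045858.0508
→ Helmert 7p (PV): X=1621980.3563, Y=-1126232.6123, Z=6045815.0984

X=1621980.356 m, Y=-1126232.612 m, Z=6045815.098 m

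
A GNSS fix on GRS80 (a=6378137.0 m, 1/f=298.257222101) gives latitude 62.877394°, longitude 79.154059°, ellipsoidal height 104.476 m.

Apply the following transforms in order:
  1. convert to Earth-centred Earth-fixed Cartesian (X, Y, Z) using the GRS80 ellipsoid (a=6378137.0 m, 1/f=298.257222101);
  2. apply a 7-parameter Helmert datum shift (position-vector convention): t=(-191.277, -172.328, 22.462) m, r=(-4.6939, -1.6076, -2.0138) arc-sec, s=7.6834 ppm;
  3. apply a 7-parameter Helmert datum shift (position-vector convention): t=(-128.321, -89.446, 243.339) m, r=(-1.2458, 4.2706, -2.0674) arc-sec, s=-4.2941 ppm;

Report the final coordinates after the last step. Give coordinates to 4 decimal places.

X=548428.8403 m, Y=2863374.6079 m, Z=5654049.3948 m

start: φ=62.877394°, λ=79.154059°, h=104.476 m
→ ECEF (a=6378137.000, f=1/298.257222101): X=548616.9270, Y=2863474.7177, Z=5653853.9681
→ Helmert 7p (PV): X=548413.7563, Y=2863447.6985, Z=5653858.9832
→ Helmert 7p (PV): X=548428.8403, Y=2863374.6079, Z=5654049.3948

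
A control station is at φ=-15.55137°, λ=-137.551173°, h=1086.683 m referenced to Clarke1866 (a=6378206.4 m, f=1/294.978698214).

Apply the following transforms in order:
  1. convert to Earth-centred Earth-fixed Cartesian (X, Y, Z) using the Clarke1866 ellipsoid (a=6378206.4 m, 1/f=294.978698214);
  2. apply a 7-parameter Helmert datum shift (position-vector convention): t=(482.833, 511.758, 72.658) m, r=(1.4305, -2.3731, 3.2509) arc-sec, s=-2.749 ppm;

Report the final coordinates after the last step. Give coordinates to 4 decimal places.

X=-4535351.9238 m, Y=-4148505.8204 m, Z=-1699145.2048 m

start: φ=-15.551370°, λ=-137.551173°, h=1086.683 m
→ ECEF (a=6378206.400, f=1/294.978698214): X=-4535932.1657, Y=-4148969.2781, Z=-1699141.5734
→ Helmert 7p (PV): X=-4535351.9238, Y=-4148505.8204, Z=-1699145.2048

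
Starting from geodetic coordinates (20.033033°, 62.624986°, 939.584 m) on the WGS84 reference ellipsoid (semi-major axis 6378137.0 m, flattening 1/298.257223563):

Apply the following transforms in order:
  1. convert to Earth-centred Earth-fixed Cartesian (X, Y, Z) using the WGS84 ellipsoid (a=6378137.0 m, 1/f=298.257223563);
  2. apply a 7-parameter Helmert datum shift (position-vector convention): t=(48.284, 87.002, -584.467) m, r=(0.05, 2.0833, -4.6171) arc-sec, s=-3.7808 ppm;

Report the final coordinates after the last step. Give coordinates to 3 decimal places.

X=2756970.272 m, Y=5324075.541 m, Z=2170835.426 m

start: φ=20.033033°, λ=62.624986°, h=939.584 m
→ ECEF (a=6378137.000, f=1/298.257223563): X=2756791.3034, Y=5324070.9033, Z=2171454.6561
→ Helmert 7p (PV): X=2756970.2717, Y=5324075.5410, Z=2170835.4261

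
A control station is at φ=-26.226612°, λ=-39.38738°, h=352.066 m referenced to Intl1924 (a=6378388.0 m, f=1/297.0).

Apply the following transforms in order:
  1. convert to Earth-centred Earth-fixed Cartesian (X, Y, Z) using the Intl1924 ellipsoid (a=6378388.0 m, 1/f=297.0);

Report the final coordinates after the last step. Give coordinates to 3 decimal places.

X=4425340.709 m, Y=-3633383.745 m, Z=-2801799.293 m

start: φ=-26.226612°, λ=-39.387380°, h=352.066 m
→ ECEF (a=6378388.000, f=1/297.0): X=4425340.7092, Y=-3633383.7450, Z=-2801799.2929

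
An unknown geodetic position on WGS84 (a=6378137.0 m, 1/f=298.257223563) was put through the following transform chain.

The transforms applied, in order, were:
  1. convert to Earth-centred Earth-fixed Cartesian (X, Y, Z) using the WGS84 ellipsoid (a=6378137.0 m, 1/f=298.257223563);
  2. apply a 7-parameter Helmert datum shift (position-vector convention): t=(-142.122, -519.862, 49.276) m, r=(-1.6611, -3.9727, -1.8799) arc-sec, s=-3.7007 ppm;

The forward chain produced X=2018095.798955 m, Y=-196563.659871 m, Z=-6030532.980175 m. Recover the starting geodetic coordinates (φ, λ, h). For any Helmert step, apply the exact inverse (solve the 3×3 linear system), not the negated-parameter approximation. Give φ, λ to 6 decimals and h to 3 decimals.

start: X=2018095.7990, Y=-196563.6599, Z=-6030532.9802 m
→ Helmert⁻¹: X=2018131.0246, Y=-195977.5639, Z=-6030645.0215
→ geod (Bowring, a=6378137.000): φ=-71.53219800°, λ=-5.54651300°, h=3470.3230 m

φ=-71.532198°, λ=-5.546513°, h=3470.323 m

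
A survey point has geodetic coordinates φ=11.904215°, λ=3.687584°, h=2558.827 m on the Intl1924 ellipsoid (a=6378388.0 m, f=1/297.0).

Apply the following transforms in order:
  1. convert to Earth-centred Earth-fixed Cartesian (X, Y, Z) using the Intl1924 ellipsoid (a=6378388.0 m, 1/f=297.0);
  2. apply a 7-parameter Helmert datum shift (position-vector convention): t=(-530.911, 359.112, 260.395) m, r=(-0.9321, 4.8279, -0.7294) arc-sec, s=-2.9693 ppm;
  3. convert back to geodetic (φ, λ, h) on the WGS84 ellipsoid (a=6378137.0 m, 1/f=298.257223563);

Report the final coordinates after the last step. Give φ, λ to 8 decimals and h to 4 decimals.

φ=11.90576650°, λ=3.69101912°, h=2344.7118 m

start: φ=11.904215°, λ=3.687584°, h=2558.827 m
→ ECEF (a=6378388.000, f=1/297.0): X=6231680.8563, Y=401628.6900, Z=1307579.1421
→ Helmert 7p (PV): X=6231163.4673, Y=401970.4817, Z=1307687.9793
→ geod (Bowring, a=6378137.000): φ=11.90576650°, λ=3.69101912°, h=2344.7118 m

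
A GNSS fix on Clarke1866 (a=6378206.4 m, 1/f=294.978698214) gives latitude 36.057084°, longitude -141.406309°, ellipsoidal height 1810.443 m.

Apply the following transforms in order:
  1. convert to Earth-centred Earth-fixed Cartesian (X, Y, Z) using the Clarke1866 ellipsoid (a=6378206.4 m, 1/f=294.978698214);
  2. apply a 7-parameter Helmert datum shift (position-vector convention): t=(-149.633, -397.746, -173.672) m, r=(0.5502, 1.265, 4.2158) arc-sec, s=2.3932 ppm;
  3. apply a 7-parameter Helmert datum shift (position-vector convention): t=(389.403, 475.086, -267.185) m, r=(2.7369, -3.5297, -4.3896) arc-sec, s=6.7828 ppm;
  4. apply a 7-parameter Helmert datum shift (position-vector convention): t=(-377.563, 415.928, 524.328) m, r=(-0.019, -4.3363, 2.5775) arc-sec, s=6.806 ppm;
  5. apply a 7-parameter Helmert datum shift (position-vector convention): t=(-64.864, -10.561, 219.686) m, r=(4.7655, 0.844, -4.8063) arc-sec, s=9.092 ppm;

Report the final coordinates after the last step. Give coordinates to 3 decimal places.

start: φ=36.057084°, λ=-141.406309°, h=1810.443 m
→ ECEF (a=6378206.400, f=1/294.978698214): X=-4036016.6732, Y=-3221182.2161, Z=3734189.3463
→ Helmert 7p (PV): X=-4036087.2266, Y=-3221680.1232, Z=3734040.7711
→ Helmert 7p (PV): X=-4035857.6609, Y=-3221190.5420, Z=3733687.0972
→ Helmert 7p (PV): X=-4036300.9332, Y=-3220846.6262, Z=3734152.2870
→ Helmert 7p (PV): X=-4036462.2672, Y=-3220878.6919, Z=3734348.0255

X=-4036462.267 m, Y=-3220878.692 m, Z=3734348.025 m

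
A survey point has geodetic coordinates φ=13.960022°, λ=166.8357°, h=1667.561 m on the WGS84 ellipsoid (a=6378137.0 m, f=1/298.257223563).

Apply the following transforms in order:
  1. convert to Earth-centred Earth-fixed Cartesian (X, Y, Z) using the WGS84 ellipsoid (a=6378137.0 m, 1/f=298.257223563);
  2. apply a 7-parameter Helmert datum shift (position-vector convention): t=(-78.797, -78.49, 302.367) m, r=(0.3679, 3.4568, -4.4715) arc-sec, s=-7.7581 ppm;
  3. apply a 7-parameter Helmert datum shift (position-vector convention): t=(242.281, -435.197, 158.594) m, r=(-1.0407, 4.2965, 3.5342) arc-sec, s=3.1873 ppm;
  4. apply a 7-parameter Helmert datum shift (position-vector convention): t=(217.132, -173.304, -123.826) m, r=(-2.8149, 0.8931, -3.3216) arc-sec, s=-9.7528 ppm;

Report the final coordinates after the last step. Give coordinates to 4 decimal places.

start: φ=13.960022°, λ=166.835700°, h=1667.561 m
→ ECEF (a=6378137.000, f=1/298.257223563): X=-6029843.8408, Y=1410323.9052, Z=1529092.0025
→ Helmert 7p (PV): X=-6029819.6584, Y=1410362.4630, Z=1529486.0758
→ Helmert 7p (PV): X=-6029588.9026, Y=1409836.1613, Z=1529768.0304
→ Helmert 7p (PV): X=-6029283.6384, Y=1409767.0810, Z=1529636.1521

X=-6029283.6384 m, Y=1409767.0810 m, Z=1529636.1521 m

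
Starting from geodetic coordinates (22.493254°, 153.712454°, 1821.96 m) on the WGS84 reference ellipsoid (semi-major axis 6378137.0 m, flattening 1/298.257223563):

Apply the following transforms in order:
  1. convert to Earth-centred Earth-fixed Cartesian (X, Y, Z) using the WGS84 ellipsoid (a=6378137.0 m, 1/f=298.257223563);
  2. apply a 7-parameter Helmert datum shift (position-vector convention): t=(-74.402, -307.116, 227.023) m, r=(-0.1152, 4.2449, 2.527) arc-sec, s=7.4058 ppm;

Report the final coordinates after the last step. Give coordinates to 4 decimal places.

X=-5287683.2645 m, Y=2611507.4628 m, Z=2426016.1767 m

start: φ=22.493254°, λ=153.712454°, h=1821.960 m
→ ECEF (a=6378137.000, f=1/298.257223563): X=-5287587.6251, Y=2611858.6611, Z=2425663.8299
→ Helmert 7p (PV): X=-5287683.2645, Y=2611507.4628, Z=2426016.1767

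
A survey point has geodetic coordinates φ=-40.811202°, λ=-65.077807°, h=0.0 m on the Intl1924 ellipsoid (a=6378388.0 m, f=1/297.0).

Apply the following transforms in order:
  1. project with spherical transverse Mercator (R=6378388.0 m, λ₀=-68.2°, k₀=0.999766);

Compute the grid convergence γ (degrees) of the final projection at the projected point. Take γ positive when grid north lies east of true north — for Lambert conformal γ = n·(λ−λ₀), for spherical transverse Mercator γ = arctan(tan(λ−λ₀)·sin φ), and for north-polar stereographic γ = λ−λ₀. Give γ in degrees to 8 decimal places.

start: φ=-40.811202°, λ=-65.077807°, h=0.000 m
→ into tm (λ₀=-68.2°): φ=-40.81120200°, λ−λ₀=3.12219300°
convergence γ = -2.04172481°

-2.04172481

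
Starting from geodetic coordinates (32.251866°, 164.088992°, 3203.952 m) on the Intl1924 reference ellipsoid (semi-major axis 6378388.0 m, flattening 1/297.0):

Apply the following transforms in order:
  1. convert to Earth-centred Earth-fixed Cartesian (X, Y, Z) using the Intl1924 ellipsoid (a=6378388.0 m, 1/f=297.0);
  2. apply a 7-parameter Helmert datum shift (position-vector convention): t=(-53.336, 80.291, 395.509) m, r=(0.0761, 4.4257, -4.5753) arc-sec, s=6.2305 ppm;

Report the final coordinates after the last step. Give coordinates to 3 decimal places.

start: φ=32.251866°, λ=164.088992°, h=3203.952 m
→ ECEF (a=6378388.000, f=1/297.0): X=-5195186.2677, Y=1480966.9184, Z=3385844.3206
→ Helmert 7p (PV): X=-5195166.4733, Y=1481170.4260, Z=3386372.9422

X=-5195166.473 m, Y=1481170.426 m, Z=3386372.942 m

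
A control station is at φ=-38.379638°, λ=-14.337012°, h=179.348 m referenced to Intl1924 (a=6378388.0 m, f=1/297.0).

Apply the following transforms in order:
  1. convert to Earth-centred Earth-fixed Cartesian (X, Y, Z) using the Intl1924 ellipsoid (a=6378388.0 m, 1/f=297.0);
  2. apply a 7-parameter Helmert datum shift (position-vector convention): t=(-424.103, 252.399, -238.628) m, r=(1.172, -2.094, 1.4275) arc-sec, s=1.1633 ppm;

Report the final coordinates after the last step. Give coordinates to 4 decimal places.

X=4850440.6380 m, Y=-1239486.8681 m, Z=-3938941.1347 m

start: φ=-38.379638°, λ=-14.337012°, h=179.348 m
→ ECEF (a=6378388.000, f=1/297.0): X=4850810.5316, Y=-1239793.7760, Z=-3938740.1257
→ Helmert 7p (PV): X=4850440.6380, Y=-1239486.8681, Z=-3938941.1347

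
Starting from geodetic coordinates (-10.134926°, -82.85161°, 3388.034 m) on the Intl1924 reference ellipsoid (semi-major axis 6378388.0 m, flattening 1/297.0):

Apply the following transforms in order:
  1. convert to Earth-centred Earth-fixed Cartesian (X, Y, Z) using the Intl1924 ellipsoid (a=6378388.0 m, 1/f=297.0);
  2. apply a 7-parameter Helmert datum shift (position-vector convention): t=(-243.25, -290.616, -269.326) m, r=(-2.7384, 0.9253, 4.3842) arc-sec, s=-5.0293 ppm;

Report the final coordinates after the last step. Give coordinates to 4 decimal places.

start: φ=-10.134926°, λ=-82.851610°, h=3388.034 m
→ ECEF (a=6378388.000, f=1/297.0): X=781834.7266, Y=-6234013.6786, Z=-1115551.4697
→ Helmert 7p (PV): X=781715.0448, Y=-6234271.1340, Z=-1115735.9294

X=781715.0448 m, Y=-6234271.1340 m, Z=-1115735.9294 m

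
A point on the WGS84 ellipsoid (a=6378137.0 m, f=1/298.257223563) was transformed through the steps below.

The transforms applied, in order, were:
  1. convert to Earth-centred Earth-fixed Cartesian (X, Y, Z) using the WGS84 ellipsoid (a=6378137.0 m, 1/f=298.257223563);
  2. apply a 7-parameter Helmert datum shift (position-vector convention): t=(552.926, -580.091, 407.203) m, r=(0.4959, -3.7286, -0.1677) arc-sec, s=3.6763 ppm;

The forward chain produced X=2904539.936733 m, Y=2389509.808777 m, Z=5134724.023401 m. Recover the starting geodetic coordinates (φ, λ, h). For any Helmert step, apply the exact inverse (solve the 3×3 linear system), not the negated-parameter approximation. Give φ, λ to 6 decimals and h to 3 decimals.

φ=53.958259°, λ=39.454951°, h=282.060 m

start: X=2904539.9367, Y=2389509.8088, Z=5134724.0234 m
→ Helmert⁻¹: X=2904067.2021, Y=2390095.8179, Z=5134239.7028
→ geod (Bowring, a=6378137.000): φ=53.95825900°, λ=39.45495100°, h=282.0600 m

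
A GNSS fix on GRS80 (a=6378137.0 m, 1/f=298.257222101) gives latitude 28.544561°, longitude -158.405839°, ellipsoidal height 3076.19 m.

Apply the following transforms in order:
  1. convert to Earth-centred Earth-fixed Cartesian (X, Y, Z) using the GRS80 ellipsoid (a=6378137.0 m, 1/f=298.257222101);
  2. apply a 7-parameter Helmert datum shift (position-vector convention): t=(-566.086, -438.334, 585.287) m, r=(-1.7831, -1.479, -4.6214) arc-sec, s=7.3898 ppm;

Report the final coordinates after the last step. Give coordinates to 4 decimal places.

X=-5216777.2047 m, Y=-2064897.5431 m, Z=3031714.0952 m

start: φ=28.544561°, λ=-158.405839°, h=3076.190 m
→ ECEF (a=6378137.000, f=1/298.257222101): X=-5216104.5804, Y=-2064587.0243, Z=3031125.9627
→ Helmert 7p (PV): X=-5216777.2047, Y=-2064897.5431, Z=3031714.0952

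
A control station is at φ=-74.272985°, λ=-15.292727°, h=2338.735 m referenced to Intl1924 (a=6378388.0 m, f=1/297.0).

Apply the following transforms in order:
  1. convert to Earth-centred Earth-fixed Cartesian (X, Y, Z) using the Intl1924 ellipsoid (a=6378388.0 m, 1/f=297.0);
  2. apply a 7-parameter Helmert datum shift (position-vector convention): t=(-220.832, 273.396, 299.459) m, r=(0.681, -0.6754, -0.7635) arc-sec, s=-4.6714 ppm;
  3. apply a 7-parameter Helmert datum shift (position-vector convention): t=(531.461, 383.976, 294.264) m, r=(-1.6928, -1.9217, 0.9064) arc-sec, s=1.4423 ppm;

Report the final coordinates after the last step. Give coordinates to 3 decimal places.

X=1673883.456 m, Y=-456959.717 m, Z=-6119028.517 m

start: φ=-74.272985°, λ=-15.292727°, h=2338.735 m
→ ECEF (a=6378388.000, f=1/297.0): X=1673500.8651, Y=-457589.7094, Z=-6119665.3126
→ Helmert 7p (PV): X=1673290.5601, Y=-457300.1658, Z=-6119333.2972
→ Helmert 7p (PV): X=1673883.4558, Y=-456959.7173, Z=-6119028.5166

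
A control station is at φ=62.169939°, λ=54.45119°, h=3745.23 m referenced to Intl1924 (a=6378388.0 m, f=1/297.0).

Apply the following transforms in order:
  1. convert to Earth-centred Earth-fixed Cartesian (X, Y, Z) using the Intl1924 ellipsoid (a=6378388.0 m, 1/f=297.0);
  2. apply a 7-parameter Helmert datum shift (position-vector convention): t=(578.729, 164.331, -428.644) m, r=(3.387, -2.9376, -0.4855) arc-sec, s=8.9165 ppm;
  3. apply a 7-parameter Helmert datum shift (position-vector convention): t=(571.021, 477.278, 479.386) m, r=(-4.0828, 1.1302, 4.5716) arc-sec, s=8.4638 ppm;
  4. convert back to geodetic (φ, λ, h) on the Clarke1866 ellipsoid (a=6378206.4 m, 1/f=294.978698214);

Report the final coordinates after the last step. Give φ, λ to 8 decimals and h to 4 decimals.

start: φ=62.169939°, λ=54.451190°, h=3745.230 m
→ ECEF (a=6378388.000, f=1/297.0): X=1736841.1632, Y=2430579.0266, Z=5620817.4064
→ Helmert 7p (PV): X=1737361.0481, Y=2430668.6435, Z=5620503.5286
→ Helmert 7p (PV): X=1737923.6976, Y=2431316.2540, Z=5620972.8527
→ geod (Bowring, a=6378206.400): φ=62.16193018°, λ=54.44252159°, h=4752.7518 m

φ=62.16193018°, λ=54.44252159°, h=4752.7518 m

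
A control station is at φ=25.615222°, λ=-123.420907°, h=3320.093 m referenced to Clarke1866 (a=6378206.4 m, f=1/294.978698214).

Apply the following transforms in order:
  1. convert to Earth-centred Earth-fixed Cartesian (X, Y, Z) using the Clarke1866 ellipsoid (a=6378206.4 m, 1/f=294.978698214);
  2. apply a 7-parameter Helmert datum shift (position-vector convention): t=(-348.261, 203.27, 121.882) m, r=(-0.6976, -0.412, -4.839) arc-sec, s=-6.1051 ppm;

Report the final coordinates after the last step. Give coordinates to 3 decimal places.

X=-3171856.339 m, Y=-4805561.474 m, Z=2742080.351 m

start: φ=25.615222°, λ=-123.420907°, h=3320.093 m
→ ECEF (a=6378206.400, f=1/294.978698214): X=-3171409.2169, Y=-4805877.7592, Z=2741965.2903
→ Helmert 7p (PV): X=-3171856.3388, Y=-4805561.4742, Z=2742080.3513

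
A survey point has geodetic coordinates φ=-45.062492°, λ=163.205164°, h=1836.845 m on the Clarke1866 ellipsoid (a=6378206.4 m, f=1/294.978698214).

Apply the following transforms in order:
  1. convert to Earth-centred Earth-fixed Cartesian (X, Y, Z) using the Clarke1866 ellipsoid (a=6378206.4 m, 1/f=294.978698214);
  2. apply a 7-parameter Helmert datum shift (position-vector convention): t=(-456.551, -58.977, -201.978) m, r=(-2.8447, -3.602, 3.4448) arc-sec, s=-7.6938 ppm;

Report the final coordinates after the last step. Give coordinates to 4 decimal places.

start: φ=-45.062492°, λ=163.205164°, h=1836.845 m
→ ECEF (a=6378206.400, f=1/294.978698214): X=-4321561.3917, Y=1304331.3196, Z=-4493353.5975
→ Helmert 7p (PV): X=-4321928.0099, Y=1304128.1645, Z=-4493614.4599

X=-4321928.0099 m, Y=1304128.1645 m, Z=-4493614.4599 m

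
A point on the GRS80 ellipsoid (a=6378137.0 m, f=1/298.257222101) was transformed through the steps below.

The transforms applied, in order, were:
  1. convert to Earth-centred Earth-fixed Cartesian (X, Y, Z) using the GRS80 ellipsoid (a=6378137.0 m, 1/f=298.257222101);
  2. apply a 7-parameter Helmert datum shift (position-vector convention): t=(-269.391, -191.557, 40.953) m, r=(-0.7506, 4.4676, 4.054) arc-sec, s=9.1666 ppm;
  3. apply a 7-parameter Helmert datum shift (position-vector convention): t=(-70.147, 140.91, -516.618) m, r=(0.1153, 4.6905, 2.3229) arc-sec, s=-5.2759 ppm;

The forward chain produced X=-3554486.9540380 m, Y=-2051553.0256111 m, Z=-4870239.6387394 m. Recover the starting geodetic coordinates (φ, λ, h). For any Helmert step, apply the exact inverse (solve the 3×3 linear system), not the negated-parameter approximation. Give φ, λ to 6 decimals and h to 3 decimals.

φ=-50.071018°, λ=-150.006315°, h=2668.457 m

start: X=-3554486.9540, Y=-2051553.0256, Z=-4870239.6387 m
→ Helmert⁻¹: X=-3554347.9244, Y=-2051667.4543, Z=-4869828.3927
→ Helmert⁻¹: X=-3553980.7933, Y=-2051369.5195, Z=-4869909.1485
→ geod (Bowring, a=6378137.000): φ=-50.07101800°, λ=-150.00631500°, h=2668.4570 m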